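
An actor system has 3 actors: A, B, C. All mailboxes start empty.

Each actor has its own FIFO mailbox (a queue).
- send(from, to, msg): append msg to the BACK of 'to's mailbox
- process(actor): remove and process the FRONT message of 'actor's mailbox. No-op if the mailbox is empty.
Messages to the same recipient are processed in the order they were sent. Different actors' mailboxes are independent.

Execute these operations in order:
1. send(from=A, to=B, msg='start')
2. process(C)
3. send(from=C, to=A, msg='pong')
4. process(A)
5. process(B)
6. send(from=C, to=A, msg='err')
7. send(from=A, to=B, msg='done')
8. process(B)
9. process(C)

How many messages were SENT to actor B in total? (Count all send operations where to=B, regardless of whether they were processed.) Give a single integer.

After 1 (send(from=A, to=B, msg='start')): A:[] B:[start] C:[]
After 2 (process(C)): A:[] B:[start] C:[]
After 3 (send(from=C, to=A, msg='pong')): A:[pong] B:[start] C:[]
After 4 (process(A)): A:[] B:[start] C:[]
After 5 (process(B)): A:[] B:[] C:[]
After 6 (send(from=C, to=A, msg='err')): A:[err] B:[] C:[]
After 7 (send(from=A, to=B, msg='done')): A:[err] B:[done] C:[]
After 8 (process(B)): A:[err] B:[] C:[]
After 9 (process(C)): A:[err] B:[] C:[]

Answer: 2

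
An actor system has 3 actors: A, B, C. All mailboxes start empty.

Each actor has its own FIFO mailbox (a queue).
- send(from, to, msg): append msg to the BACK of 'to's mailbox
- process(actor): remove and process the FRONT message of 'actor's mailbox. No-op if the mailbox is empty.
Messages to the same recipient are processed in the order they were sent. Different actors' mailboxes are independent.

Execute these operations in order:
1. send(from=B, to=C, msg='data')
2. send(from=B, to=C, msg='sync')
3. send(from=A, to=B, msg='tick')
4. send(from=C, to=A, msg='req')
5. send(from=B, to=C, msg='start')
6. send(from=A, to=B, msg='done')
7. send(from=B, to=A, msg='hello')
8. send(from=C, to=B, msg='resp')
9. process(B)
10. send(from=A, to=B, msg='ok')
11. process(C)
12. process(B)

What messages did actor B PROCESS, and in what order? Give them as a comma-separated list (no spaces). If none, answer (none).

Answer: tick,done

Derivation:
After 1 (send(from=B, to=C, msg='data')): A:[] B:[] C:[data]
After 2 (send(from=B, to=C, msg='sync')): A:[] B:[] C:[data,sync]
After 3 (send(from=A, to=B, msg='tick')): A:[] B:[tick] C:[data,sync]
After 4 (send(from=C, to=A, msg='req')): A:[req] B:[tick] C:[data,sync]
After 5 (send(from=B, to=C, msg='start')): A:[req] B:[tick] C:[data,sync,start]
After 6 (send(from=A, to=B, msg='done')): A:[req] B:[tick,done] C:[data,sync,start]
After 7 (send(from=B, to=A, msg='hello')): A:[req,hello] B:[tick,done] C:[data,sync,start]
After 8 (send(from=C, to=B, msg='resp')): A:[req,hello] B:[tick,done,resp] C:[data,sync,start]
After 9 (process(B)): A:[req,hello] B:[done,resp] C:[data,sync,start]
After 10 (send(from=A, to=B, msg='ok')): A:[req,hello] B:[done,resp,ok] C:[data,sync,start]
After 11 (process(C)): A:[req,hello] B:[done,resp,ok] C:[sync,start]
After 12 (process(B)): A:[req,hello] B:[resp,ok] C:[sync,start]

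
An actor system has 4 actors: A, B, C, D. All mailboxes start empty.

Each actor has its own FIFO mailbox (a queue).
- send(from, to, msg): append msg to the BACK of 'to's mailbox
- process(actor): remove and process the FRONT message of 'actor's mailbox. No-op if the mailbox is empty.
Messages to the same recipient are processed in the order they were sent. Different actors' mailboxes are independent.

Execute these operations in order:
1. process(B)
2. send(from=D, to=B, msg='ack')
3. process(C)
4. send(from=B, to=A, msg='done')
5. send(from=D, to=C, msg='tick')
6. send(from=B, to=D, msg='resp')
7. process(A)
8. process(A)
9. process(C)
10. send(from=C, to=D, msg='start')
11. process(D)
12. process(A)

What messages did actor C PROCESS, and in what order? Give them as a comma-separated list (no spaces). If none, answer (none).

After 1 (process(B)): A:[] B:[] C:[] D:[]
After 2 (send(from=D, to=B, msg='ack')): A:[] B:[ack] C:[] D:[]
After 3 (process(C)): A:[] B:[ack] C:[] D:[]
After 4 (send(from=B, to=A, msg='done')): A:[done] B:[ack] C:[] D:[]
After 5 (send(from=D, to=C, msg='tick')): A:[done] B:[ack] C:[tick] D:[]
After 6 (send(from=B, to=D, msg='resp')): A:[done] B:[ack] C:[tick] D:[resp]
After 7 (process(A)): A:[] B:[ack] C:[tick] D:[resp]
After 8 (process(A)): A:[] B:[ack] C:[tick] D:[resp]
After 9 (process(C)): A:[] B:[ack] C:[] D:[resp]
After 10 (send(from=C, to=D, msg='start')): A:[] B:[ack] C:[] D:[resp,start]
After 11 (process(D)): A:[] B:[ack] C:[] D:[start]
After 12 (process(A)): A:[] B:[ack] C:[] D:[start]

Answer: tick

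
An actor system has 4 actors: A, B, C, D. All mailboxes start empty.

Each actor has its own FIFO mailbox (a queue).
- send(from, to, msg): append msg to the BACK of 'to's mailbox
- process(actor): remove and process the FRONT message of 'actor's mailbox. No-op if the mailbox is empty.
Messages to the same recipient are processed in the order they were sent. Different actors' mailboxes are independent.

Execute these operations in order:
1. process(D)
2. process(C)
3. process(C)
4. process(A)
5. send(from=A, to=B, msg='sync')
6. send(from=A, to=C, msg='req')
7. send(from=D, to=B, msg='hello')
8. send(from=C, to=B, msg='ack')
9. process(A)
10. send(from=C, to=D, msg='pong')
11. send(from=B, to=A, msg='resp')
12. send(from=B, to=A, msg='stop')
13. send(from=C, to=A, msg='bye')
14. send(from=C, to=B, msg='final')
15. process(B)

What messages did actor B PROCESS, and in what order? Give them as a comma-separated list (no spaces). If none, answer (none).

Answer: sync

Derivation:
After 1 (process(D)): A:[] B:[] C:[] D:[]
After 2 (process(C)): A:[] B:[] C:[] D:[]
After 3 (process(C)): A:[] B:[] C:[] D:[]
After 4 (process(A)): A:[] B:[] C:[] D:[]
After 5 (send(from=A, to=B, msg='sync')): A:[] B:[sync] C:[] D:[]
After 6 (send(from=A, to=C, msg='req')): A:[] B:[sync] C:[req] D:[]
After 7 (send(from=D, to=B, msg='hello')): A:[] B:[sync,hello] C:[req] D:[]
After 8 (send(from=C, to=B, msg='ack')): A:[] B:[sync,hello,ack] C:[req] D:[]
After 9 (process(A)): A:[] B:[sync,hello,ack] C:[req] D:[]
After 10 (send(from=C, to=D, msg='pong')): A:[] B:[sync,hello,ack] C:[req] D:[pong]
After 11 (send(from=B, to=A, msg='resp')): A:[resp] B:[sync,hello,ack] C:[req] D:[pong]
After 12 (send(from=B, to=A, msg='stop')): A:[resp,stop] B:[sync,hello,ack] C:[req] D:[pong]
After 13 (send(from=C, to=A, msg='bye')): A:[resp,stop,bye] B:[sync,hello,ack] C:[req] D:[pong]
After 14 (send(from=C, to=B, msg='final')): A:[resp,stop,bye] B:[sync,hello,ack,final] C:[req] D:[pong]
After 15 (process(B)): A:[resp,stop,bye] B:[hello,ack,final] C:[req] D:[pong]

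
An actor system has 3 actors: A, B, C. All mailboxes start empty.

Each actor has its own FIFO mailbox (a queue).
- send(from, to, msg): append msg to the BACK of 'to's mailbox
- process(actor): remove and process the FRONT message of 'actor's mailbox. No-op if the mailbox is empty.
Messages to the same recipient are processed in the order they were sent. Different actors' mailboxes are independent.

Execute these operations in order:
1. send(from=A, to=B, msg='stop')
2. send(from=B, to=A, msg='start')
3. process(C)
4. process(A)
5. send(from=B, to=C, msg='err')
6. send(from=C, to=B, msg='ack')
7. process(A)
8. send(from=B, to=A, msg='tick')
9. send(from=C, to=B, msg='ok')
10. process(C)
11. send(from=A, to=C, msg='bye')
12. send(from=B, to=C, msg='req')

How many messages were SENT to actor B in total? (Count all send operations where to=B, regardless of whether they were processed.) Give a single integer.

Answer: 3

Derivation:
After 1 (send(from=A, to=B, msg='stop')): A:[] B:[stop] C:[]
After 2 (send(from=B, to=A, msg='start')): A:[start] B:[stop] C:[]
After 3 (process(C)): A:[start] B:[stop] C:[]
After 4 (process(A)): A:[] B:[stop] C:[]
After 5 (send(from=B, to=C, msg='err')): A:[] B:[stop] C:[err]
After 6 (send(from=C, to=B, msg='ack')): A:[] B:[stop,ack] C:[err]
After 7 (process(A)): A:[] B:[stop,ack] C:[err]
After 8 (send(from=B, to=A, msg='tick')): A:[tick] B:[stop,ack] C:[err]
After 9 (send(from=C, to=B, msg='ok')): A:[tick] B:[stop,ack,ok] C:[err]
After 10 (process(C)): A:[tick] B:[stop,ack,ok] C:[]
After 11 (send(from=A, to=C, msg='bye')): A:[tick] B:[stop,ack,ok] C:[bye]
After 12 (send(from=B, to=C, msg='req')): A:[tick] B:[stop,ack,ok] C:[bye,req]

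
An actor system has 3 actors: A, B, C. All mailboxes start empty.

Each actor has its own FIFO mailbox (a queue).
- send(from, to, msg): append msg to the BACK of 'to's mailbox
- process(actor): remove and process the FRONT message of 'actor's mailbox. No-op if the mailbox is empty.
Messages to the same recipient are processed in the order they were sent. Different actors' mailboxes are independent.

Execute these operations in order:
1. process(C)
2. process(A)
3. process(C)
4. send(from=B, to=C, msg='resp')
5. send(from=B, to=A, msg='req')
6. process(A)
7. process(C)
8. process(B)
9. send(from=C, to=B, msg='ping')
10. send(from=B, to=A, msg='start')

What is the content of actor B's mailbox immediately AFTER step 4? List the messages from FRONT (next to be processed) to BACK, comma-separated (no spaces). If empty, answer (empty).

After 1 (process(C)): A:[] B:[] C:[]
After 2 (process(A)): A:[] B:[] C:[]
After 3 (process(C)): A:[] B:[] C:[]
After 4 (send(from=B, to=C, msg='resp')): A:[] B:[] C:[resp]

(empty)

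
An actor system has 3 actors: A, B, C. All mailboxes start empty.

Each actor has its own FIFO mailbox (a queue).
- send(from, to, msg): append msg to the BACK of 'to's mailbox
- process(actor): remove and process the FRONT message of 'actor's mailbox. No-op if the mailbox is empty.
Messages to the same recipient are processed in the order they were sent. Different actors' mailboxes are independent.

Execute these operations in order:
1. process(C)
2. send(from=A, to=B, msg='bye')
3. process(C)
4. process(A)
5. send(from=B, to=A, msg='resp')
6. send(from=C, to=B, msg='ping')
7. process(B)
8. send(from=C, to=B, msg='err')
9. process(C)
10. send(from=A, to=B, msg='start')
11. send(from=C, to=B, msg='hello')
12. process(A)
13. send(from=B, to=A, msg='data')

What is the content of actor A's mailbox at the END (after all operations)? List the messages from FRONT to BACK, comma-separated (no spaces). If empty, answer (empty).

Answer: data

Derivation:
After 1 (process(C)): A:[] B:[] C:[]
After 2 (send(from=A, to=B, msg='bye')): A:[] B:[bye] C:[]
After 3 (process(C)): A:[] B:[bye] C:[]
After 4 (process(A)): A:[] B:[bye] C:[]
After 5 (send(from=B, to=A, msg='resp')): A:[resp] B:[bye] C:[]
After 6 (send(from=C, to=B, msg='ping')): A:[resp] B:[bye,ping] C:[]
After 7 (process(B)): A:[resp] B:[ping] C:[]
After 8 (send(from=C, to=B, msg='err')): A:[resp] B:[ping,err] C:[]
After 9 (process(C)): A:[resp] B:[ping,err] C:[]
After 10 (send(from=A, to=B, msg='start')): A:[resp] B:[ping,err,start] C:[]
After 11 (send(from=C, to=B, msg='hello')): A:[resp] B:[ping,err,start,hello] C:[]
After 12 (process(A)): A:[] B:[ping,err,start,hello] C:[]
After 13 (send(from=B, to=A, msg='data')): A:[data] B:[ping,err,start,hello] C:[]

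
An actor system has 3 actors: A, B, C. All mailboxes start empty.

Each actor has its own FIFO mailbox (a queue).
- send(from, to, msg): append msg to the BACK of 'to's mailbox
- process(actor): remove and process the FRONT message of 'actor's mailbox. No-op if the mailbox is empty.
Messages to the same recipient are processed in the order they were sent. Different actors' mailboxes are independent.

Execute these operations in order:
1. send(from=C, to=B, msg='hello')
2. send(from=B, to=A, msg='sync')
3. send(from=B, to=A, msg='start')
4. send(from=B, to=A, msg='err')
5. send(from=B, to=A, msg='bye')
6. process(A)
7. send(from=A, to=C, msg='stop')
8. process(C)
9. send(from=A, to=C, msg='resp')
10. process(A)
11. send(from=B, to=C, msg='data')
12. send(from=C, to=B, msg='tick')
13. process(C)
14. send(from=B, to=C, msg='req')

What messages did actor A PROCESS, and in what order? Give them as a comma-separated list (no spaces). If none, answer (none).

After 1 (send(from=C, to=B, msg='hello')): A:[] B:[hello] C:[]
After 2 (send(from=B, to=A, msg='sync')): A:[sync] B:[hello] C:[]
After 3 (send(from=B, to=A, msg='start')): A:[sync,start] B:[hello] C:[]
After 4 (send(from=B, to=A, msg='err')): A:[sync,start,err] B:[hello] C:[]
After 5 (send(from=B, to=A, msg='bye')): A:[sync,start,err,bye] B:[hello] C:[]
After 6 (process(A)): A:[start,err,bye] B:[hello] C:[]
After 7 (send(from=A, to=C, msg='stop')): A:[start,err,bye] B:[hello] C:[stop]
After 8 (process(C)): A:[start,err,bye] B:[hello] C:[]
After 9 (send(from=A, to=C, msg='resp')): A:[start,err,bye] B:[hello] C:[resp]
After 10 (process(A)): A:[err,bye] B:[hello] C:[resp]
After 11 (send(from=B, to=C, msg='data')): A:[err,bye] B:[hello] C:[resp,data]
After 12 (send(from=C, to=B, msg='tick')): A:[err,bye] B:[hello,tick] C:[resp,data]
After 13 (process(C)): A:[err,bye] B:[hello,tick] C:[data]
After 14 (send(from=B, to=C, msg='req')): A:[err,bye] B:[hello,tick] C:[data,req]

Answer: sync,start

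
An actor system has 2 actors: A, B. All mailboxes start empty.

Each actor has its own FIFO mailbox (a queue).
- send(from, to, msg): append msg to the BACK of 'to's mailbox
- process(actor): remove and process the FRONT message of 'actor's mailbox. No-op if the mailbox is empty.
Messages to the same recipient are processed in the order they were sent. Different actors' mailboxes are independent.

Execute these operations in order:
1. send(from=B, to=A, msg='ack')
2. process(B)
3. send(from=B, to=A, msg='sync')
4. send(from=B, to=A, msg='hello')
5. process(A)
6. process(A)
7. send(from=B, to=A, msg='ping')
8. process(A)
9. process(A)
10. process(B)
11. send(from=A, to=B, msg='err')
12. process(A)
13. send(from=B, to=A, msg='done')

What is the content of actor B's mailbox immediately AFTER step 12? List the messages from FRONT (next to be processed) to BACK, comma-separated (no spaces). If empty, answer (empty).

After 1 (send(from=B, to=A, msg='ack')): A:[ack] B:[]
After 2 (process(B)): A:[ack] B:[]
After 3 (send(from=B, to=A, msg='sync')): A:[ack,sync] B:[]
After 4 (send(from=B, to=A, msg='hello')): A:[ack,sync,hello] B:[]
After 5 (process(A)): A:[sync,hello] B:[]
After 6 (process(A)): A:[hello] B:[]
After 7 (send(from=B, to=A, msg='ping')): A:[hello,ping] B:[]
After 8 (process(A)): A:[ping] B:[]
After 9 (process(A)): A:[] B:[]
After 10 (process(B)): A:[] B:[]
After 11 (send(from=A, to=B, msg='err')): A:[] B:[err]
After 12 (process(A)): A:[] B:[err]

err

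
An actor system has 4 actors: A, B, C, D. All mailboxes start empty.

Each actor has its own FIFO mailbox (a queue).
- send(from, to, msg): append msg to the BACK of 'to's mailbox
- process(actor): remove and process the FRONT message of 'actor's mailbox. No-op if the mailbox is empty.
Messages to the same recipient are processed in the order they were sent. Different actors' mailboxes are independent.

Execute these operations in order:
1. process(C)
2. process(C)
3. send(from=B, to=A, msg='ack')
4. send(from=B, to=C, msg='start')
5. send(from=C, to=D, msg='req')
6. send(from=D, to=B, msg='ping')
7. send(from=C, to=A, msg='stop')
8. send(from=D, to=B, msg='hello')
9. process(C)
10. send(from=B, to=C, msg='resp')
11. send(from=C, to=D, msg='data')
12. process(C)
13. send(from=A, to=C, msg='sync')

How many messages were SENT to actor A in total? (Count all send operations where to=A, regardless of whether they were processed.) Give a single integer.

After 1 (process(C)): A:[] B:[] C:[] D:[]
After 2 (process(C)): A:[] B:[] C:[] D:[]
After 3 (send(from=B, to=A, msg='ack')): A:[ack] B:[] C:[] D:[]
After 4 (send(from=B, to=C, msg='start')): A:[ack] B:[] C:[start] D:[]
After 5 (send(from=C, to=D, msg='req')): A:[ack] B:[] C:[start] D:[req]
After 6 (send(from=D, to=B, msg='ping')): A:[ack] B:[ping] C:[start] D:[req]
After 7 (send(from=C, to=A, msg='stop')): A:[ack,stop] B:[ping] C:[start] D:[req]
After 8 (send(from=D, to=B, msg='hello')): A:[ack,stop] B:[ping,hello] C:[start] D:[req]
After 9 (process(C)): A:[ack,stop] B:[ping,hello] C:[] D:[req]
After 10 (send(from=B, to=C, msg='resp')): A:[ack,stop] B:[ping,hello] C:[resp] D:[req]
After 11 (send(from=C, to=D, msg='data')): A:[ack,stop] B:[ping,hello] C:[resp] D:[req,data]
After 12 (process(C)): A:[ack,stop] B:[ping,hello] C:[] D:[req,data]
After 13 (send(from=A, to=C, msg='sync')): A:[ack,stop] B:[ping,hello] C:[sync] D:[req,data]

Answer: 2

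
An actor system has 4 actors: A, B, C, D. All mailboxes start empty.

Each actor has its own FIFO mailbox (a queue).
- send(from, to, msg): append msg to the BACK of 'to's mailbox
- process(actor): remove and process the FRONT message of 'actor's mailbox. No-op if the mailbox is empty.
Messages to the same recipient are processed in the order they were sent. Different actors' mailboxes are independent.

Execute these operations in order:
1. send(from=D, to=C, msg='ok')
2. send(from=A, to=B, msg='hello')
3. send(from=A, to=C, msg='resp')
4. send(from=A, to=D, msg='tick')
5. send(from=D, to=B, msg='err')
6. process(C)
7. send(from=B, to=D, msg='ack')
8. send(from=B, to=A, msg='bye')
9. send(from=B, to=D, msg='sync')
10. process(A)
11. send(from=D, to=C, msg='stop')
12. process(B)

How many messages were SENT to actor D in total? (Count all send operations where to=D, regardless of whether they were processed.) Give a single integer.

Answer: 3

Derivation:
After 1 (send(from=D, to=C, msg='ok')): A:[] B:[] C:[ok] D:[]
After 2 (send(from=A, to=B, msg='hello')): A:[] B:[hello] C:[ok] D:[]
After 3 (send(from=A, to=C, msg='resp')): A:[] B:[hello] C:[ok,resp] D:[]
After 4 (send(from=A, to=D, msg='tick')): A:[] B:[hello] C:[ok,resp] D:[tick]
After 5 (send(from=D, to=B, msg='err')): A:[] B:[hello,err] C:[ok,resp] D:[tick]
After 6 (process(C)): A:[] B:[hello,err] C:[resp] D:[tick]
After 7 (send(from=B, to=D, msg='ack')): A:[] B:[hello,err] C:[resp] D:[tick,ack]
After 8 (send(from=B, to=A, msg='bye')): A:[bye] B:[hello,err] C:[resp] D:[tick,ack]
After 9 (send(from=B, to=D, msg='sync')): A:[bye] B:[hello,err] C:[resp] D:[tick,ack,sync]
After 10 (process(A)): A:[] B:[hello,err] C:[resp] D:[tick,ack,sync]
After 11 (send(from=D, to=C, msg='stop')): A:[] B:[hello,err] C:[resp,stop] D:[tick,ack,sync]
After 12 (process(B)): A:[] B:[err] C:[resp,stop] D:[tick,ack,sync]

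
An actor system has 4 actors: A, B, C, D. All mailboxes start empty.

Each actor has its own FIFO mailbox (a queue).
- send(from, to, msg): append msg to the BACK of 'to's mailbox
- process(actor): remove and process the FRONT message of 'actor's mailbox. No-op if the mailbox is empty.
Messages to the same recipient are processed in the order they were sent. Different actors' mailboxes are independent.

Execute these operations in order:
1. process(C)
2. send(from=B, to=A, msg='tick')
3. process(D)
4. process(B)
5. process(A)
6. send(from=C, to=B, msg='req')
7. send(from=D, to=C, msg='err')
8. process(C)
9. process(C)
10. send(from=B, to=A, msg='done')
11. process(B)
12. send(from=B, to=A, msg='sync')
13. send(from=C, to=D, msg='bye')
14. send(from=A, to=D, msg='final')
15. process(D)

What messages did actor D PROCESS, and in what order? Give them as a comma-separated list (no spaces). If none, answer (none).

Answer: bye

Derivation:
After 1 (process(C)): A:[] B:[] C:[] D:[]
After 2 (send(from=B, to=A, msg='tick')): A:[tick] B:[] C:[] D:[]
After 3 (process(D)): A:[tick] B:[] C:[] D:[]
After 4 (process(B)): A:[tick] B:[] C:[] D:[]
After 5 (process(A)): A:[] B:[] C:[] D:[]
After 6 (send(from=C, to=B, msg='req')): A:[] B:[req] C:[] D:[]
After 7 (send(from=D, to=C, msg='err')): A:[] B:[req] C:[err] D:[]
After 8 (process(C)): A:[] B:[req] C:[] D:[]
After 9 (process(C)): A:[] B:[req] C:[] D:[]
After 10 (send(from=B, to=A, msg='done')): A:[done] B:[req] C:[] D:[]
After 11 (process(B)): A:[done] B:[] C:[] D:[]
After 12 (send(from=B, to=A, msg='sync')): A:[done,sync] B:[] C:[] D:[]
After 13 (send(from=C, to=D, msg='bye')): A:[done,sync] B:[] C:[] D:[bye]
After 14 (send(from=A, to=D, msg='final')): A:[done,sync] B:[] C:[] D:[bye,final]
After 15 (process(D)): A:[done,sync] B:[] C:[] D:[final]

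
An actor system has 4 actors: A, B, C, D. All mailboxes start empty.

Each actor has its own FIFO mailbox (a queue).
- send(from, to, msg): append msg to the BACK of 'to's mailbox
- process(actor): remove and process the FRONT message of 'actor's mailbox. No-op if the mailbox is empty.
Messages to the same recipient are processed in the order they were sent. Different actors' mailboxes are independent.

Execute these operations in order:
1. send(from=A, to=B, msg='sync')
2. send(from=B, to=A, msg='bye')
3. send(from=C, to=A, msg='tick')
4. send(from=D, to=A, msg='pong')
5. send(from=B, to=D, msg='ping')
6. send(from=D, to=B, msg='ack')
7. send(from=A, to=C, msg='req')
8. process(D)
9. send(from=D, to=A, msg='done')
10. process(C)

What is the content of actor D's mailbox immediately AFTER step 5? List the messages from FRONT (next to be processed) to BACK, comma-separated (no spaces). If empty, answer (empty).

After 1 (send(from=A, to=B, msg='sync')): A:[] B:[sync] C:[] D:[]
After 2 (send(from=B, to=A, msg='bye')): A:[bye] B:[sync] C:[] D:[]
After 3 (send(from=C, to=A, msg='tick')): A:[bye,tick] B:[sync] C:[] D:[]
After 4 (send(from=D, to=A, msg='pong')): A:[bye,tick,pong] B:[sync] C:[] D:[]
After 5 (send(from=B, to=D, msg='ping')): A:[bye,tick,pong] B:[sync] C:[] D:[ping]

ping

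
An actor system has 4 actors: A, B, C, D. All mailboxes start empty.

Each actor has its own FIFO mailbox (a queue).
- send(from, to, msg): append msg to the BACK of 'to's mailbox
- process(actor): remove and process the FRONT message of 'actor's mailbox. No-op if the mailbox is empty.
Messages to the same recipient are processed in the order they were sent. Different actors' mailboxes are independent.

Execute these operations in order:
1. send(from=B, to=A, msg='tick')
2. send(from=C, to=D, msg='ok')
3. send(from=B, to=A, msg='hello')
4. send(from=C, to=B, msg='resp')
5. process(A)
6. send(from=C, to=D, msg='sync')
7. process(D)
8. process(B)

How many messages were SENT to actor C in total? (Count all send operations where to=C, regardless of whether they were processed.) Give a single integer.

Answer: 0

Derivation:
After 1 (send(from=B, to=A, msg='tick')): A:[tick] B:[] C:[] D:[]
After 2 (send(from=C, to=D, msg='ok')): A:[tick] B:[] C:[] D:[ok]
After 3 (send(from=B, to=A, msg='hello')): A:[tick,hello] B:[] C:[] D:[ok]
After 4 (send(from=C, to=B, msg='resp')): A:[tick,hello] B:[resp] C:[] D:[ok]
After 5 (process(A)): A:[hello] B:[resp] C:[] D:[ok]
After 6 (send(from=C, to=D, msg='sync')): A:[hello] B:[resp] C:[] D:[ok,sync]
After 7 (process(D)): A:[hello] B:[resp] C:[] D:[sync]
After 8 (process(B)): A:[hello] B:[] C:[] D:[sync]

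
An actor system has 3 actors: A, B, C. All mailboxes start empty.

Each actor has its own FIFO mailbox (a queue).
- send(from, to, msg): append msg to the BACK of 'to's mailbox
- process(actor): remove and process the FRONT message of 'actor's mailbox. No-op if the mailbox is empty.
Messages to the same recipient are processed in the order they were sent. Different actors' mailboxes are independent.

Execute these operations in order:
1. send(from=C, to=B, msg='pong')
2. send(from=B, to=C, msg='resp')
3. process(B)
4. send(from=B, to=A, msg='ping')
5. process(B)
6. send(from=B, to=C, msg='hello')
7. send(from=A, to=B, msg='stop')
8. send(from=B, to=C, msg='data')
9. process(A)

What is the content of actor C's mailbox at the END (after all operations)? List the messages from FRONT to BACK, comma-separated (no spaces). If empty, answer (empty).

After 1 (send(from=C, to=B, msg='pong')): A:[] B:[pong] C:[]
After 2 (send(from=B, to=C, msg='resp')): A:[] B:[pong] C:[resp]
After 3 (process(B)): A:[] B:[] C:[resp]
After 4 (send(from=B, to=A, msg='ping')): A:[ping] B:[] C:[resp]
After 5 (process(B)): A:[ping] B:[] C:[resp]
After 6 (send(from=B, to=C, msg='hello')): A:[ping] B:[] C:[resp,hello]
After 7 (send(from=A, to=B, msg='stop')): A:[ping] B:[stop] C:[resp,hello]
After 8 (send(from=B, to=C, msg='data')): A:[ping] B:[stop] C:[resp,hello,data]
After 9 (process(A)): A:[] B:[stop] C:[resp,hello,data]

Answer: resp,hello,data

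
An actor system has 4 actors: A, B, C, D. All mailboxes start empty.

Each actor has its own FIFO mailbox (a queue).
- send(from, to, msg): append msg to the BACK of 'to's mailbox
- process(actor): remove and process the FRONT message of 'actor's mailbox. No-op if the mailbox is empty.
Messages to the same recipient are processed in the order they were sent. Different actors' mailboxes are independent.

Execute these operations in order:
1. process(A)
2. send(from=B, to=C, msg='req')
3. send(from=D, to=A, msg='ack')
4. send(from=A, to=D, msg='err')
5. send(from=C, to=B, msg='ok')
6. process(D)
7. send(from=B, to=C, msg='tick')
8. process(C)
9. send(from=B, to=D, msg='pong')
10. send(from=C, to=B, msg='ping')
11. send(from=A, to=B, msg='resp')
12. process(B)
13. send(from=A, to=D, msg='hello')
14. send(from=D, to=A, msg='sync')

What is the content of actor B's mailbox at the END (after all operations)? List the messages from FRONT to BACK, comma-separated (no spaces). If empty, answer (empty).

After 1 (process(A)): A:[] B:[] C:[] D:[]
After 2 (send(from=B, to=C, msg='req')): A:[] B:[] C:[req] D:[]
After 3 (send(from=D, to=A, msg='ack')): A:[ack] B:[] C:[req] D:[]
After 4 (send(from=A, to=D, msg='err')): A:[ack] B:[] C:[req] D:[err]
After 5 (send(from=C, to=B, msg='ok')): A:[ack] B:[ok] C:[req] D:[err]
After 6 (process(D)): A:[ack] B:[ok] C:[req] D:[]
After 7 (send(from=B, to=C, msg='tick')): A:[ack] B:[ok] C:[req,tick] D:[]
After 8 (process(C)): A:[ack] B:[ok] C:[tick] D:[]
After 9 (send(from=B, to=D, msg='pong')): A:[ack] B:[ok] C:[tick] D:[pong]
After 10 (send(from=C, to=B, msg='ping')): A:[ack] B:[ok,ping] C:[tick] D:[pong]
After 11 (send(from=A, to=B, msg='resp')): A:[ack] B:[ok,ping,resp] C:[tick] D:[pong]
After 12 (process(B)): A:[ack] B:[ping,resp] C:[tick] D:[pong]
After 13 (send(from=A, to=D, msg='hello')): A:[ack] B:[ping,resp] C:[tick] D:[pong,hello]
After 14 (send(from=D, to=A, msg='sync')): A:[ack,sync] B:[ping,resp] C:[tick] D:[pong,hello]

Answer: ping,resp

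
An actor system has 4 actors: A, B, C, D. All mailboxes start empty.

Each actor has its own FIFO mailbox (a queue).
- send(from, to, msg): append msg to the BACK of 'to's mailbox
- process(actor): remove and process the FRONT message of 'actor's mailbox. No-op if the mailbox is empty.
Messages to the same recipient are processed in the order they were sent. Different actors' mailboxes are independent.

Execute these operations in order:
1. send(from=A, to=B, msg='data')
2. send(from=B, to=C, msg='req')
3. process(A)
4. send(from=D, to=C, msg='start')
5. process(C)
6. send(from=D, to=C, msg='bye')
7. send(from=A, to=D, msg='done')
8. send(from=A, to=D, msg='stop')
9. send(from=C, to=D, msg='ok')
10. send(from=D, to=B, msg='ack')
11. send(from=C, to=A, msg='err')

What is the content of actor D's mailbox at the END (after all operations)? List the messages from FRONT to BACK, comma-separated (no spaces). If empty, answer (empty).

Answer: done,stop,ok

Derivation:
After 1 (send(from=A, to=B, msg='data')): A:[] B:[data] C:[] D:[]
After 2 (send(from=B, to=C, msg='req')): A:[] B:[data] C:[req] D:[]
After 3 (process(A)): A:[] B:[data] C:[req] D:[]
After 4 (send(from=D, to=C, msg='start')): A:[] B:[data] C:[req,start] D:[]
After 5 (process(C)): A:[] B:[data] C:[start] D:[]
After 6 (send(from=D, to=C, msg='bye')): A:[] B:[data] C:[start,bye] D:[]
After 7 (send(from=A, to=D, msg='done')): A:[] B:[data] C:[start,bye] D:[done]
After 8 (send(from=A, to=D, msg='stop')): A:[] B:[data] C:[start,bye] D:[done,stop]
After 9 (send(from=C, to=D, msg='ok')): A:[] B:[data] C:[start,bye] D:[done,stop,ok]
After 10 (send(from=D, to=B, msg='ack')): A:[] B:[data,ack] C:[start,bye] D:[done,stop,ok]
After 11 (send(from=C, to=A, msg='err')): A:[err] B:[data,ack] C:[start,bye] D:[done,stop,ok]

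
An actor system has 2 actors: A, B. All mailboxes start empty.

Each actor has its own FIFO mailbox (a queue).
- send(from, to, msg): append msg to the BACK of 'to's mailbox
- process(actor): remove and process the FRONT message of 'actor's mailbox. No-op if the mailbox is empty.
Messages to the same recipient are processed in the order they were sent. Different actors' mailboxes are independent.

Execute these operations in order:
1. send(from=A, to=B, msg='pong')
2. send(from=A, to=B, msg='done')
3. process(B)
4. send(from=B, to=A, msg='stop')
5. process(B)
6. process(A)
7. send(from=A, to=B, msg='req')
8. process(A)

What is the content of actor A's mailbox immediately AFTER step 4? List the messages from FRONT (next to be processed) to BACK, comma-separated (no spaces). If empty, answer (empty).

After 1 (send(from=A, to=B, msg='pong')): A:[] B:[pong]
After 2 (send(from=A, to=B, msg='done')): A:[] B:[pong,done]
After 3 (process(B)): A:[] B:[done]
After 4 (send(from=B, to=A, msg='stop')): A:[stop] B:[done]

stop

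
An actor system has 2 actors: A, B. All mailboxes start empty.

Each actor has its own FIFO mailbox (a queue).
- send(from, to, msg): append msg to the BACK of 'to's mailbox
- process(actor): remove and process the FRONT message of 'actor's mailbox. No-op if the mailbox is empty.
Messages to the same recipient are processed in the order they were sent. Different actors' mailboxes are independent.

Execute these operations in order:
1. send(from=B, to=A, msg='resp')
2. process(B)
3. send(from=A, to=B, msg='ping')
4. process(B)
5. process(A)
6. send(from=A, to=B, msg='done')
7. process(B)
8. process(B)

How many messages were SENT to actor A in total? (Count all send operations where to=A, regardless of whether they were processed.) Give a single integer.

Answer: 1

Derivation:
After 1 (send(from=B, to=A, msg='resp')): A:[resp] B:[]
After 2 (process(B)): A:[resp] B:[]
After 3 (send(from=A, to=B, msg='ping')): A:[resp] B:[ping]
After 4 (process(B)): A:[resp] B:[]
After 5 (process(A)): A:[] B:[]
After 6 (send(from=A, to=B, msg='done')): A:[] B:[done]
After 7 (process(B)): A:[] B:[]
After 8 (process(B)): A:[] B:[]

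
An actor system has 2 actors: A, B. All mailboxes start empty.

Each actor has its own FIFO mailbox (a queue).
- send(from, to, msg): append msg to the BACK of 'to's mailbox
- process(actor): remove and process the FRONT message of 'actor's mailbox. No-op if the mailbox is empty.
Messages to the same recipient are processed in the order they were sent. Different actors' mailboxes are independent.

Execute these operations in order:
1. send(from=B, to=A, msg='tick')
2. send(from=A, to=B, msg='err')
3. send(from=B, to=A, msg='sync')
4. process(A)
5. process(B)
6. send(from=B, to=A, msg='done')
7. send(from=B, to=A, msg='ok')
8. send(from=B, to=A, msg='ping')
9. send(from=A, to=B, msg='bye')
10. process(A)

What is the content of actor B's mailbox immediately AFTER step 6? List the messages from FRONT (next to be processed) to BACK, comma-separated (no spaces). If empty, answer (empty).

After 1 (send(from=B, to=A, msg='tick')): A:[tick] B:[]
After 2 (send(from=A, to=B, msg='err')): A:[tick] B:[err]
After 3 (send(from=B, to=A, msg='sync')): A:[tick,sync] B:[err]
After 4 (process(A)): A:[sync] B:[err]
After 5 (process(B)): A:[sync] B:[]
After 6 (send(from=B, to=A, msg='done')): A:[sync,done] B:[]

(empty)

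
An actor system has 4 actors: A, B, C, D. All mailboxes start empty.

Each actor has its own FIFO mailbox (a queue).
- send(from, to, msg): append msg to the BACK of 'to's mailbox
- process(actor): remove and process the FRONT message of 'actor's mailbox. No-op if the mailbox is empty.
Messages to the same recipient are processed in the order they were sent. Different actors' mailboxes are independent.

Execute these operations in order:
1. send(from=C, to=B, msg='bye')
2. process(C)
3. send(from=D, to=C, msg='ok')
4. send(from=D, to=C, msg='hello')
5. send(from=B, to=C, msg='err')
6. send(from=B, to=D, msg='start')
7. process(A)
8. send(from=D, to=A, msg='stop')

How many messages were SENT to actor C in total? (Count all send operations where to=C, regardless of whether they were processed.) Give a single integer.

Answer: 3

Derivation:
After 1 (send(from=C, to=B, msg='bye')): A:[] B:[bye] C:[] D:[]
After 2 (process(C)): A:[] B:[bye] C:[] D:[]
After 3 (send(from=D, to=C, msg='ok')): A:[] B:[bye] C:[ok] D:[]
After 4 (send(from=D, to=C, msg='hello')): A:[] B:[bye] C:[ok,hello] D:[]
After 5 (send(from=B, to=C, msg='err')): A:[] B:[bye] C:[ok,hello,err] D:[]
After 6 (send(from=B, to=D, msg='start')): A:[] B:[bye] C:[ok,hello,err] D:[start]
After 7 (process(A)): A:[] B:[bye] C:[ok,hello,err] D:[start]
After 8 (send(from=D, to=A, msg='stop')): A:[stop] B:[bye] C:[ok,hello,err] D:[start]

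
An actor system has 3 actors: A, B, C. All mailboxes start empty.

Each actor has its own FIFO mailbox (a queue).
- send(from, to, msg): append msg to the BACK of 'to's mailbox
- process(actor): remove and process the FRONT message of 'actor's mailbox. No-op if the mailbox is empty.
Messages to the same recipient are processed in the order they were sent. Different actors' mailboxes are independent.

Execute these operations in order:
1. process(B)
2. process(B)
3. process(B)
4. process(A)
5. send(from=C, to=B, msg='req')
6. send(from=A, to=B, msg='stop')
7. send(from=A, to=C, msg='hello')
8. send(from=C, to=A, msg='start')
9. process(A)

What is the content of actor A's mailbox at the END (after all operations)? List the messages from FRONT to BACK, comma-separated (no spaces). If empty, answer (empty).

Answer: (empty)

Derivation:
After 1 (process(B)): A:[] B:[] C:[]
After 2 (process(B)): A:[] B:[] C:[]
After 3 (process(B)): A:[] B:[] C:[]
After 4 (process(A)): A:[] B:[] C:[]
After 5 (send(from=C, to=B, msg='req')): A:[] B:[req] C:[]
After 6 (send(from=A, to=B, msg='stop')): A:[] B:[req,stop] C:[]
After 7 (send(from=A, to=C, msg='hello')): A:[] B:[req,stop] C:[hello]
After 8 (send(from=C, to=A, msg='start')): A:[start] B:[req,stop] C:[hello]
After 9 (process(A)): A:[] B:[req,stop] C:[hello]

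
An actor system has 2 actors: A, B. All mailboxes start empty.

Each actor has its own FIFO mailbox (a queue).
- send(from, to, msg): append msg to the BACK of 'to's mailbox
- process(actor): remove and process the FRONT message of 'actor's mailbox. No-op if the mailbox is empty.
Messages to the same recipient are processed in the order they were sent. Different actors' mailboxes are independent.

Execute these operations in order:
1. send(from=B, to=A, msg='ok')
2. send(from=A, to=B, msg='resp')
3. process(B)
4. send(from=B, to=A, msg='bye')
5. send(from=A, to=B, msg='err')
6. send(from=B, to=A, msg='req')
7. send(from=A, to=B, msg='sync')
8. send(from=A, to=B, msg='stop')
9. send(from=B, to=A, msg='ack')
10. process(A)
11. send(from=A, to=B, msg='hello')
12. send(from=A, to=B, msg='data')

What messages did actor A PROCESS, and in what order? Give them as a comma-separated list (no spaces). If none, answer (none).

Answer: ok

Derivation:
After 1 (send(from=B, to=A, msg='ok')): A:[ok] B:[]
After 2 (send(from=A, to=B, msg='resp')): A:[ok] B:[resp]
After 3 (process(B)): A:[ok] B:[]
After 4 (send(from=B, to=A, msg='bye')): A:[ok,bye] B:[]
After 5 (send(from=A, to=B, msg='err')): A:[ok,bye] B:[err]
After 6 (send(from=B, to=A, msg='req')): A:[ok,bye,req] B:[err]
After 7 (send(from=A, to=B, msg='sync')): A:[ok,bye,req] B:[err,sync]
After 8 (send(from=A, to=B, msg='stop')): A:[ok,bye,req] B:[err,sync,stop]
After 9 (send(from=B, to=A, msg='ack')): A:[ok,bye,req,ack] B:[err,sync,stop]
After 10 (process(A)): A:[bye,req,ack] B:[err,sync,stop]
After 11 (send(from=A, to=B, msg='hello')): A:[bye,req,ack] B:[err,sync,stop,hello]
After 12 (send(from=A, to=B, msg='data')): A:[bye,req,ack] B:[err,sync,stop,hello,data]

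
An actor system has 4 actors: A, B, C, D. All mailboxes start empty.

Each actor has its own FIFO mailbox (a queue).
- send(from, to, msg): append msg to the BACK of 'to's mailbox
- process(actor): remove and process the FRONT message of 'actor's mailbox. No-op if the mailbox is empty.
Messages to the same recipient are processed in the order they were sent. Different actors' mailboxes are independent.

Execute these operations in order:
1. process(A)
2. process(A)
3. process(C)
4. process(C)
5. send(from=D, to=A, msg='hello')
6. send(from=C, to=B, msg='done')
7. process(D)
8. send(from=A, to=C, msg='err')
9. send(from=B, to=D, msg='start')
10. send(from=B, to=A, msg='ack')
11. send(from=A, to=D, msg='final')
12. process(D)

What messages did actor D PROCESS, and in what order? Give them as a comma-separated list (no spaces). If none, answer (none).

After 1 (process(A)): A:[] B:[] C:[] D:[]
After 2 (process(A)): A:[] B:[] C:[] D:[]
After 3 (process(C)): A:[] B:[] C:[] D:[]
After 4 (process(C)): A:[] B:[] C:[] D:[]
After 5 (send(from=D, to=A, msg='hello')): A:[hello] B:[] C:[] D:[]
After 6 (send(from=C, to=B, msg='done')): A:[hello] B:[done] C:[] D:[]
After 7 (process(D)): A:[hello] B:[done] C:[] D:[]
After 8 (send(from=A, to=C, msg='err')): A:[hello] B:[done] C:[err] D:[]
After 9 (send(from=B, to=D, msg='start')): A:[hello] B:[done] C:[err] D:[start]
After 10 (send(from=B, to=A, msg='ack')): A:[hello,ack] B:[done] C:[err] D:[start]
After 11 (send(from=A, to=D, msg='final')): A:[hello,ack] B:[done] C:[err] D:[start,final]
After 12 (process(D)): A:[hello,ack] B:[done] C:[err] D:[final]

Answer: start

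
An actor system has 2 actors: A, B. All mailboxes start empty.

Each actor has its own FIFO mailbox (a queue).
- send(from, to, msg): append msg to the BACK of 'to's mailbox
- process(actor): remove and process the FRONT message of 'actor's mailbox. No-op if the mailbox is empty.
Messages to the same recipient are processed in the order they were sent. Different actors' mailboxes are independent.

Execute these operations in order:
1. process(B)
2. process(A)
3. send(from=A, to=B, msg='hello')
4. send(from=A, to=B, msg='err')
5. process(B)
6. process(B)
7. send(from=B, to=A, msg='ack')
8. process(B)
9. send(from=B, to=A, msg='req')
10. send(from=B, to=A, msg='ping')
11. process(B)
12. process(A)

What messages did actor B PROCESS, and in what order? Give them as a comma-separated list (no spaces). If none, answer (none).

After 1 (process(B)): A:[] B:[]
After 2 (process(A)): A:[] B:[]
After 3 (send(from=A, to=B, msg='hello')): A:[] B:[hello]
After 4 (send(from=A, to=B, msg='err')): A:[] B:[hello,err]
After 5 (process(B)): A:[] B:[err]
After 6 (process(B)): A:[] B:[]
After 7 (send(from=B, to=A, msg='ack')): A:[ack] B:[]
After 8 (process(B)): A:[ack] B:[]
After 9 (send(from=B, to=A, msg='req')): A:[ack,req] B:[]
After 10 (send(from=B, to=A, msg='ping')): A:[ack,req,ping] B:[]
After 11 (process(B)): A:[ack,req,ping] B:[]
After 12 (process(A)): A:[req,ping] B:[]

Answer: hello,err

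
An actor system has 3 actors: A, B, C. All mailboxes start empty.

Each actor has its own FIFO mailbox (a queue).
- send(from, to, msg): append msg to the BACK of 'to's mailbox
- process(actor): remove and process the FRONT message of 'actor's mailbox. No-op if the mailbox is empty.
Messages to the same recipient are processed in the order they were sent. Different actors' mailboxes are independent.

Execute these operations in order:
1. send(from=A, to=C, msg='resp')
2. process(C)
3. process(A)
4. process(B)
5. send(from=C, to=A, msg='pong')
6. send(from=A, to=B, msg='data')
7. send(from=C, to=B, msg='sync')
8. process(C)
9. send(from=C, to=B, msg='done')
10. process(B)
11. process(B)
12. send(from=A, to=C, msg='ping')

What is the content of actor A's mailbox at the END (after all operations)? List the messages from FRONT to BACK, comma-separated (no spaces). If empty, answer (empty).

After 1 (send(from=A, to=C, msg='resp')): A:[] B:[] C:[resp]
After 2 (process(C)): A:[] B:[] C:[]
After 3 (process(A)): A:[] B:[] C:[]
After 4 (process(B)): A:[] B:[] C:[]
After 5 (send(from=C, to=A, msg='pong')): A:[pong] B:[] C:[]
After 6 (send(from=A, to=B, msg='data')): A:[pong] B:[data] C:[]
After 7 (send(from=C, to=B, msg='sync')): A:[pong] B:[data,sync] C:[]
After 8 (process(C)): A:[pong] B:[data,sync] C:[]
After 9 (send(from=C, to=B, msg='done')): A:[pong] B:[data,sync,done] C:[]
After 10 (process(B)): A:[pong] B:[sync,done] C:[]
After 11 (process(B)): A:[pong] B:[done] C:[]
After 12 (send(from=A, to=C, msg='ping')): A:[pong] B:[done] C:[ping]

Answer: pong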